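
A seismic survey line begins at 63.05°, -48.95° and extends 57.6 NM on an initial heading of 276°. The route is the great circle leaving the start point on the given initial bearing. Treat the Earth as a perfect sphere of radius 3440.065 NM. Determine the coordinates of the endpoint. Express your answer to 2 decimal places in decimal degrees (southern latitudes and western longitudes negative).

Angular distance δ = d/R = 57.6 / 3440.065 = 0.016744 rad.
With φ₁ = 63.05° = 1.100430 rad and θ = 276° = 4.817109 rad:
Applying the spherical law of cosines for sides, sin φ₂ = sin φ₁ cos δ + cos φ₁ sin δ cos θ = 0.892071, so φ₂ = 63.13°.
For the longitude increment, Δλ = atan2( sin θ sin δ cos φ₁, cos δ − sin φ₁ sin φ₂ ) = atan2(-0.007547, 0.204666) = -2.11°.
λ₂ = -48.95° + -2.11° = -51.06°.

latitude 63.13°, longitude -51.06°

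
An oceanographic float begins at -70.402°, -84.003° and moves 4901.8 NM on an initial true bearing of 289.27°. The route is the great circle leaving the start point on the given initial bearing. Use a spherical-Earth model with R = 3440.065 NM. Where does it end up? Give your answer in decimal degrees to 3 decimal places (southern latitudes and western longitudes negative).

latitude -1.571°, longitude -153.118°

The arc subtends δ = 4901.8/3440.065 = 1.424915 rad at the centre.
Start latitude φ₁ = -1.228747 rad; initial bearing θ = 5.048714 rad.
sin φ₂ = sin φ₁ cos δ + cos φ₁ sin δ cos θ = (-0.942069)(0.145365) + (0.335419)(0.989378)(0.330020) = -0.027424
φ₂ = asin(-0.027424) = -0.027428 rad = -1.571°.
Δλ = atan2( sin θ sin δ cos φ₁ , cos δ − sin φ₁ sin φ₂ ) = atan2(-0.313263, 0.119529) = -1.206286 rad = -69.115°.
Hence λ₂ = -84.003° + -69.115° = -153.118°.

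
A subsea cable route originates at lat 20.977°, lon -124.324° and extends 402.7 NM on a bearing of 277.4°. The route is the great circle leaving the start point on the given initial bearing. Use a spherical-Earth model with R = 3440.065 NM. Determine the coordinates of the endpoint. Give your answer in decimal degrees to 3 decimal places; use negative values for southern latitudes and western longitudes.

Central angle δ = d/R = 0.117062 rad.
Start latitude φ₁ = 0.366118 rad; initial bearing θ = 4.841543 rad.
Applying the spherical law of cosines for sides, sin φ₂ = sin φ₁ cos δ + cos φ₁ sin δ cos θ = 0.369589, so φ₂ = 21.690°.
Δλ = atan2( sin θ sin δ cos φ₁ , cos δ − sin φ₁ sin φ₂ ) = atan2(-0.108146, 0.860846) = -0.124972 rad = -7.160°.
λ₂ = -124.324° + -7.160° = -131.484°.

latitude 21.690°, longitude -131.484°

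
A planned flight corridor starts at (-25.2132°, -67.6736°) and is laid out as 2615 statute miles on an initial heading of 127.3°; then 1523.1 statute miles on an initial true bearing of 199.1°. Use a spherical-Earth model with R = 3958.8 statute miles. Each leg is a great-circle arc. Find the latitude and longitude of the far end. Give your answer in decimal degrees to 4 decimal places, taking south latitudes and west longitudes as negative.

Apply the spherical direct solution leg by leg, carrying full precision between legs.
Leg 1: from (-25.2132°, -67.6736°), δ = 2615/3958.8 = 0.660554 rad, θ = 127.3° → φ = -42.2810°, λ = -26.3983°.
Leg 2: from (-42.2810°, -26.3983°), δ = 1523.1/3958.8 = 0.384738 rad, θ = 199.1° → φ = -62.3721°, λ = -41.7553°.

latitude -62.3721°, longitude -41.7553°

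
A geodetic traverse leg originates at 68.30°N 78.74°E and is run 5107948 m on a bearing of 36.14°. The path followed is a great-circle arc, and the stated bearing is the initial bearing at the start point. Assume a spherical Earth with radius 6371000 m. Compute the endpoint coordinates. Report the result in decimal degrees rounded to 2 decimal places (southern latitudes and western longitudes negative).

Angular distance δ = d/R = 5107948 / 6371000 = 0.801750 rad.
With φ₁ = 68.30° = 1.192060 rad and θ = 36.14° = 0.630762 rad:
Applying the spherical law of cosines for sides, sin φ₂ = sin φ₁ cos δ + cos φ₁ sin δ cos θ = 0.860731, so φ₂ = 59.40°.
Then Δλ = atan2(0.156694, -0.104283) = 2.158007 rad, from sin θ sin δ cos φ₁ over cos δ − sin φ₁ sin φ₂.
λ₂ = 78.74° + 123.64° = 202.38°, normalized to (−180°, 180°] → -157.62°.

latitude 59.40°, longitude -157.62°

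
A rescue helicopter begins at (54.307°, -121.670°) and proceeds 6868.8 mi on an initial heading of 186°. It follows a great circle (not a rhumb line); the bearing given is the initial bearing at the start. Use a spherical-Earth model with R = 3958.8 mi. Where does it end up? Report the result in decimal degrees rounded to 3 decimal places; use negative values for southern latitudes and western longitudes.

latitude -44.850°, longitude -130.034°

The arc subtends δ = 6868.8/3958.8 = 1.735071 rad at the centre.
With φ₁ = 54.307° = 0.947836 rad and θ = 186° = 3.246312 rad:
Destination latitude: φ₂ = arcsin( sin φ₁ cos δ + cos φ₁ sin δ cos θ ) = arcsin(-0.705251) = -44.850°.
Δλ = atan2( sin θ sin δ cos φ₁ , cos δ − sin φ₁ sin φ₂ ) = atan2(-0.060165, 0.409236) = -0.145973 rad = -8.364°.
Hence λ₂ = -121.670° + -8.364° = -130.034°.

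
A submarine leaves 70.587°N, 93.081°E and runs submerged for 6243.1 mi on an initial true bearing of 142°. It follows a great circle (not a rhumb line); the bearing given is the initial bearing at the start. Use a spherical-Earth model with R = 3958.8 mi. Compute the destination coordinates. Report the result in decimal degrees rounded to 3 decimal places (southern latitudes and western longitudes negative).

latitude -15.532°, longitude 132.797°

Central angle δ = d/R = 1.577018 rad.
Start latitude φ₁ = 1.231976 rad; initial bearing θ = 2.478368 rad.
Destination latitude: φ₂ = arcsin( sin φ₁ cos δ + cos φ₁ sin δ cos θ ) = arcsin(-0.267778) = -15.532°.
For the longitude increment, Δλ = atan2( sin θ sin δ cos φ₁, cos δ − sin φ₁ sin φ₂ ) = atan2(0.204627, 0.246332) = 39.716°.
λ₂ = λ₁ + Δλ = 132.797°.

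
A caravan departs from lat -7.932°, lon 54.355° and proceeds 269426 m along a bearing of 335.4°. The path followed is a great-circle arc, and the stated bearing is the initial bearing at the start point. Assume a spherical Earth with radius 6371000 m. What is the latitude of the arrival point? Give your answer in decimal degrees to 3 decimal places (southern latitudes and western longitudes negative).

Angular distance δ = d/R = 269426 / 6371000 = 0.042289 rad.
Converting: φ₁ = -0.138440 rad, θ = 5.853834 rad.
Applying the spherical law of cosines for sides, sin φ₂ = sin φ₁ cos δ + cos φ₁ sin δ cos θ = -0.099802, so φ₂ = -5.728°.
For the longitude increment, Δλ = atan2( sin θ sin δ cos φ₁, cos δ − sin φ₁ sin φ₂ ) = atan2(-0.017431, 0.985333) = -1.013°.
Hence λ₂ = 54.355° + -1.013° = 53.342°.

latitude -5.728°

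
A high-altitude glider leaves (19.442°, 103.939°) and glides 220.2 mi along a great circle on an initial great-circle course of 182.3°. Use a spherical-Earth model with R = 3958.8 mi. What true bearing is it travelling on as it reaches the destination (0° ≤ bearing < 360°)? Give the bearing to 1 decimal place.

final bearing 182.3°

Angular distance δ = d/R = 220.2 / 3958.8 = 0.055623 rad.
Converting: φ₁ = 0.339327 rad, θ = 3.181735 rad.
Destination latitude: φ₂ = arcsin( sin φ₁ cos δ + cos φ₁ sin δ cos θ ) = arcsin(0.279956) = 16.258°.
Then Δλ = atan2(-0.002104, 0.905269) = -0.002324 rad, from sin θ sin δ cos φ₁ over cos δ − sin φ₁ sin φ₂.
λ₂ = 103.939° + -0.133° = 103.806°.
The forward bearing on arrival equals the back-azimuth from the destination plus 180°.
Back-azimuth from P₂ (16.3°, 103.8°) to P₁ (19.4°, 103.9°), with Δλ' = λ₁ − λ₂ = 0.1°: atan2( sin Δλ' cos φ₁ , cos φ₂ sin φ₁ − sin φ₂ cos φ₁ cos Δλ' ) = 2.3°.
Final bearing = (2.3° + 180°) mod 360° = 182.3°.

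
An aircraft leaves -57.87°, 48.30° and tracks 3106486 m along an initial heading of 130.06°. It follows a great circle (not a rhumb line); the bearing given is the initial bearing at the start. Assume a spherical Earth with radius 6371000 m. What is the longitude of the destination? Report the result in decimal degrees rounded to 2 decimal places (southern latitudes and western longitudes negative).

longitude 107.41°

Angular distance δ = d/R = 3106486 / 6371000 = 0.487598 rad.
Start latitude φ₁ = -1.010022 rad; initial bearing θ = 2.269975 rad.
sin φ₂ = sin φ₁ cos δ + cos φ₁ sin δ cos θ = (-0.846844)(0.883461) + (0.531842)(0.468505)(-0.643589) = -0.908517
φ₂ = asin(-0.908517) = -1.139720 rad = -65.30°.
Then Δλ = atan2(0.190708, 0.114089) = 1.031672 rad, from sin θ sin δ cos φ₁ over cos δ − sin φ₁ sin φ₂.
λ₂ = 48.30° + 59.11° = 107.41°.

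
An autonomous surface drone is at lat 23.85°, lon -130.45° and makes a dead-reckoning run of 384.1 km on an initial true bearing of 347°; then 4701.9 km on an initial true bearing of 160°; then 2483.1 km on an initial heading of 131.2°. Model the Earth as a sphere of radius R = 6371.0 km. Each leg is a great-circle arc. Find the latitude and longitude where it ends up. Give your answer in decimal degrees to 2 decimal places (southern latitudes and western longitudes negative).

Apply the spherical direct solution leg by leg, carrying full precision between legs.
Leg 1: from (23.85°, -130.45°), δ = 384.1/6371 = 0.060289 rad, θ = 347° → φ = 27.21°, λ = -131.32°.
Leg 2: from (27.21°, -131.32°), δ = 4701.9/6371 = 0.738016 rad, θ = 160° → φ = -12.94°, λ = -117.67°.
Leg 3: from (-12.94°, -117.67°), δ = 2483.1/6371 = 0.389750 rad, θ = 131.2° → φ = -26.81°, λ = -98.98°.

latitude -26.81°, longitude -98.98°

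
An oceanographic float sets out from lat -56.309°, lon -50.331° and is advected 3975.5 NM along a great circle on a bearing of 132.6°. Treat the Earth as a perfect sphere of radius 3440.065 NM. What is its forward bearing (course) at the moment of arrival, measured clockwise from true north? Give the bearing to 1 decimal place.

Central angle δ = d/R = 1.155647 rad.
Converting: φ₁ = -0.982777 rad, θ = 2.314307 rad.
sin φ₂ = sin φ₁ cos δ + cos φ₁ sin δ cos θ = (-0.832041)(0.403327) + (0.554714)(0.915056)(-0.676876) = -0.679163
φ₂ = asin(-0.679163) = -0.746621 rad = -42.778°.
Δλ = atan2( sin θ sin δ cos φ₁ , cos δ − sin φ₁ sin φ₂ ) = atan2(0.373639, -0.161765) = 1.979377 rad = 113.410°.
λ₂ = -50.331° + 113.410° = 63.079°.
The forward bearing on arrival equals the back-azimuth from the destination plus 180°.
Back-azimuth from P₂ (-42.8°, 63.1°) to P₁ (-56.3°, -50.3°), with Δλ' = λ₁ − λ₂ = -113.4°: atan2( sin Δλ' cos φ₁ , cos φ₂ sin φ₁ − sin φ₂ cos φ₁ cos Δλ' ) = 213.8°.
Final bearing = (213.8° + 180°) mod 360° = 33.8°.

final bearing 33.8°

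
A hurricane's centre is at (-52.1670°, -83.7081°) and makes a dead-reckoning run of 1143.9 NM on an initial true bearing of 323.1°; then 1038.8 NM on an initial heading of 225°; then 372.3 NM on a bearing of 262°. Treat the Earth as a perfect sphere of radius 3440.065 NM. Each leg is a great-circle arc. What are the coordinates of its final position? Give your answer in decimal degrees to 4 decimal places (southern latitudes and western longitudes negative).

latitude -47.4112°, longitude -124.7322°

Apply the spherical direct solution leg by leg, carrying full precision between legs.
Leg 1: from (-52.1670°, -83.7081°), δ = 1143.9/3440.065 = 0.332523 rad, θ = 323.1° → φ = -35.9038°, λ = -97.7108°.
Leg 2: from (-35.9038°, -97.7108°), δ = 1038.8/3440.065 = 0.301971 rad, θ = 225° → φ = -46.9058°, λ = -115.6381°.
Leg 3: from (-46.9058°, -115.6381°), δ = 372.3/3440.065 = 0.108225 rad, θ = 262° → φ = -47.4112°, λ = -124.7322°.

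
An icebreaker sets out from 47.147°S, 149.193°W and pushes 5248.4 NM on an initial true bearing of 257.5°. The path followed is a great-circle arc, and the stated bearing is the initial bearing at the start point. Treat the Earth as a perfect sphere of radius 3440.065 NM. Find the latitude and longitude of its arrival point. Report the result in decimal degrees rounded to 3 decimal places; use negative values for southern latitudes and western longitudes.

latitude -10.377°, longitude 113.340°

Angular distance δ = d/R = 5248.4 / 3440.065 = 1.525669 rad.
Start latitude φ₁ = -0.822870 rad; initial bearing θ = 4.494223 rad.
Applying the spherical law of cosines for sides, sin φ₂ = sin φ₁ cos δ + cos φ₁ sin δ cos θ = -0.180127, so φ₂ = -10.377°.
For the longitude increment, Δλ = atan2( sin θ sin δ cos φ₁, cos δ − sin φ₁ sin φ₂ ) = atan2(-0.663322, -0.086939) = -97.467°.
λ₂ = -149.193° + -97.467° = -246.660°, normalized to (−180°, 180°] → 113.340°.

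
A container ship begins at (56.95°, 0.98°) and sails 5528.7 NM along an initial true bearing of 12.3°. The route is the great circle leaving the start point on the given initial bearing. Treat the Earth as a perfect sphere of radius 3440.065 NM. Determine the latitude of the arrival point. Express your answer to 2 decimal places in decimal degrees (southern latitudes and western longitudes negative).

The arc subtends δ = 5528.7/3440.065 = 1.607150 rad at the centre.
With φ₁ = 56.95° = 0.993965 rad and θ = 12.3° = 0.214675 rad:
Destination latitude: φ₂ = arcsin( sin φ₁ cos δ + cos φ₁ sin δ cos θ ) = arcsin(0.502035) = 30.13°.
For the longitude increment, Δλ = atan2( sin θ sin δ cos φ₁, cos δ − sin φ₁ sin φ₂ ) = atan2(0.116104, -0.457149) = 165.75°.
Hence λ₂ = 0.98° + 165.75° = 166.73°.

latitude 30.13°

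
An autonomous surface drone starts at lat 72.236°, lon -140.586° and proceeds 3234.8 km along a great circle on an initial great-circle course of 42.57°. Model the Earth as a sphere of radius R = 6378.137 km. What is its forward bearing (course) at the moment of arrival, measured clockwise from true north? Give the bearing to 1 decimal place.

final bearing 142.2°

Angular distance δ = d/R = 3234.8 / 6378.137 = 0.507170 rad.
With φ₁ = 72.236° = 1.260756 rad and θ = 42.57° = 0.742987 rad:
Destination latitude: φ₂ = arcsin( sin φ₁ cos δ + cos φ₁ sin δ cos θ ) = arcsin(0.941578) = 70.318°.
For the longitude increment, Δλ = atan2( sin θ sin δ cos φ₁, cos δ − sin φ₁ sin φ₂ ) = atan2(0.100247, -0.022562) = 102.684°.
λ₂ = -140.586° + 102.684° = -37.902°.
The forward bearing on arrival equals the back-azimuth from the destination plus 180°.
Back-azimuth from P₂ (70.3°, -37.9°) to P₁ (72.2°, -140.6°), with Δλ' = λ₁ − λ₂ = -102.7°: atan2( sin Δλ' cos φ₁ , cos φ₂ sin φ₁ − sin φ₂ cos φ₁ cos Δλ' ) = 322.2°.
Final bearing = (322.2° + 180°) mod 360° = 142.2°.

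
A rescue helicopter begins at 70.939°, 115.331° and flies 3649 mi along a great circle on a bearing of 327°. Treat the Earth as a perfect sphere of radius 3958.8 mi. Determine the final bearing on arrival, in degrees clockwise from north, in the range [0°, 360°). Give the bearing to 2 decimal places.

final bearing 196.85°

Central angle δ = d/R = 0.921744 rad.
Start latitude φ₁ = 1.238119 rad; initial bearing θ = 5.707227 rad.
sin φ₂ = sin φ₁ cos δ + cos φ₁ sin δ cos θ = (0.945171)(0.604432) + (0.326575)(0.796657)(0.838671) = 0.789487
φ₂ = asin(0.789487) = 0.909972 rad = 52.138°.
Δλ = atan2( sin θ sin δ cos φ₁ , cos δ − sin φ₁ sin φ₂ ) = atan2(-0.141698, -0.141769) = -2.356445 rad = -135.014°.
λ₂ = 115.331° + -135.014° = -19.683°.
The forward bearing on arrival equals the back-azimuth from the destination plus 180°.
Back-azimuth from P₂ (52.14°, -19.68°) to P₁ (70.94°, 115.33°), with Δλ' = λ₁ − λ₂ = 135.01°: atan2( sin Δλ' cos φ₁ , cos φ₂ sin φ₁ − sin φ₂ cos φ₁ cos Δλ' ) = 16.85°.
Final bearing = (16.85° + 180°) mod 360° = 196.85°.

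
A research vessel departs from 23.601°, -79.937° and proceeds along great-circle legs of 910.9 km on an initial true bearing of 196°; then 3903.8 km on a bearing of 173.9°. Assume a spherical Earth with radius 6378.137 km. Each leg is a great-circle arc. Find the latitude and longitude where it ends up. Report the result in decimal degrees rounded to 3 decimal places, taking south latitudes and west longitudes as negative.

Apply the spherical direct solution leg by leg, carrying full precision between legs.
Leg 1: from (23.601°, -79.937°), δ = 910.9/6378.137 = 0.142816 rad, θ = 196° → φ = 15.719°, λ = -82.273°.
Leg 2: from (15.719°, -82.273°), δ = 3903.8/6378.137 = 0.612060 rad, θ = 173.9° → φ = -19.160°, λ = -78.567°.

latitude -19.160°, longitude -78.567°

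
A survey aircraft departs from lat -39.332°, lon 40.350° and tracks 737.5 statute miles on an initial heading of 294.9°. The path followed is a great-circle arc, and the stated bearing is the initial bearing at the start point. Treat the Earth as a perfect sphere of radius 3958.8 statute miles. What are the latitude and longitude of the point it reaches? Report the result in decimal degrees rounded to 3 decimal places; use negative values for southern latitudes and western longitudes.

latitude -34.231°, longitude 28.626°

Central angle δ = d/R = 0.186294 rad.
Start latitude φ₁ = -0.686473 rad; initial bearing θ = 5.146976 rad.
sin φ₂ = sin φ₁ cos δ + cos φ₁ sin δ cos θ = (-0.633813)(0.982697) + (0.773486)(0.185218)(0.421036) = -0.562527
φ₂ = asin(-0.562527) = -0.597439 rad = -34.231°.
For the longitude increment, Δλ = atan2( sin θ sin δ cos φ₁, cos δ − sin φ₁ sin φ₂ ) = atan2(-0.129946, 0.626160) = -11.724°.
λ₂ = 40.350° + -11.724° = 28.626°.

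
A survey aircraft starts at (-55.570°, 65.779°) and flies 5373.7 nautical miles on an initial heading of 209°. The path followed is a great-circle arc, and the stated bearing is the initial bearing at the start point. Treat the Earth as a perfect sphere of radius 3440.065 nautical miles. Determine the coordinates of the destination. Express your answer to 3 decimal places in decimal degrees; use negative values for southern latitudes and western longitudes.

latitude -30.110°, longitude -80.137°

Angular distance δ = d/R = 5373.7 / 3440.065 = 1.562093 rad.
Converting: φ₁ = -0.969879 rad, θ = 3.647738 rad.
sin φ₂ = sin φ₁ cos δ + cos φ₁ sin δ cos θ = (-0.824818)(0.008704) + (0.565399)(0.999962)(-0.874620) = -0.501669
φ₂ = asin(-0.501669) = -0.525527 rad = -30.110°.
Then Δλ = atan2(-0.274100, -0.405082) = -2.546707 rad, from sin θ sin δ cos φ₁ over cos δ − sin φ₁ sin φ₂.
λ₂ = λ₁ + Δλ = -80.137°.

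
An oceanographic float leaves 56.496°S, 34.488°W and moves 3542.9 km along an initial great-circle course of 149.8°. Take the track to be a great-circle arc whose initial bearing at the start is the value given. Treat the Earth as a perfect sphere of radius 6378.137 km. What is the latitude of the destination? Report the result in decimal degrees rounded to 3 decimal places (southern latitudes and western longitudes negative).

δ = 3542.9/6378.137 = 0.555476 rad (31.8264°).
With φ₁ = -56.496° = -0.986041 rad and θ = 149.8° = 2.614503 rad:
Destination latitude: φ₂ = arcsin( sin φ₁ cos δ + cos φ₁ sin δ cos θ ) = arcsin(-0.960063) = -73.753°.
For the longitude increment, Δλ = atan2( sin θ sin δ cos φ₁, cos δ − sin φ₁ sin φ₂ ) = atan2(0.146426, 0.049104) = 71.461°.
λ₂ = λ₁ + Δλ = 36.973°.

latitude -73.753°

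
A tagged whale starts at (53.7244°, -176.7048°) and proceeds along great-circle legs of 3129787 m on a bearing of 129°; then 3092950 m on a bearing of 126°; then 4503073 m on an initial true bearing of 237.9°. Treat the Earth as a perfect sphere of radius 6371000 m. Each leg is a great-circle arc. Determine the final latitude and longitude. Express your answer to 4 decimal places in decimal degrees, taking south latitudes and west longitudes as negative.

Apply the spherical direct solution leg by leg, carrying full precision between legs.
Leg 1: from (53.7244°, -176.7048°), δ = 3129787/6371000 = 0.491255 rad, θ = 129° → φ = 32.3570°, λ = -150.9837°.
Leg 2: from (32.3570°, -150.9837°), δ = 3092950/6371000 = 0.485473 rad, θ = 126° → φ = 13.9848°, λ = -128.0889°.
Leg 3: from (13.9848°, -128.0889°), δ = 4503073/6371000 = 0.706808 rad, θ = 237.9° → φ = -8.6905°, λ = -161.9042°.

latitude -8.6905°, longitude -161.9042°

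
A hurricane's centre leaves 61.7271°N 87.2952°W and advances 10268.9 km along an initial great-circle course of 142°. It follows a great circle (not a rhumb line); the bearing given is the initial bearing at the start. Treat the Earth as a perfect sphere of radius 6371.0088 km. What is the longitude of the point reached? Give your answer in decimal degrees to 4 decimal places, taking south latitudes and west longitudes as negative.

longitude -44.9090°

The arc subtends δ = 10268.9/6371.0088 = 1.611817 rad at the centre.
Converting: φ₁ = 1.077341 rad, θ = 2.478368 rad.
sin φ₂ = sin φ₁ cos δ + cos φ₁ sin δ cos θ = (0.880701)(-0.041009) + (0.473672)(0.999159)(-0.788011) = -0.409061
φ₂ = asin(-0.409061) = -0.421425 rad = -24.1459°.
For the longitude increment, Δλ = atan2( sin θ sin δ cos φ₁, cos δ − sin φ₁ sin φ₂ ) = atan2(0.291376, 0.319252) = 42.3862°.
λ₂ = -87.2952° + 42.3862° = -44.9090°.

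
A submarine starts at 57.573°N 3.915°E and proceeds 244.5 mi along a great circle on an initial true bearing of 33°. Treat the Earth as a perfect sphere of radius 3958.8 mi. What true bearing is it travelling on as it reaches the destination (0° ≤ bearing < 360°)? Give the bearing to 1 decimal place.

final bearing 36.4°

The arc subtends δ = 244.5/3958.8 = 0.061761 rad at the centre.
Converting: φ₁ = 1.004838 rad, θ = 0.575959 rad.
Destination latitude: φ₂ = arcsin( sin φ₁ cos δ + cos φ₁ sin δ cos θ ) = arcsin(0.870223) = 60.485°.
Then Δλ = atan2(0.018026, 0.263559) = 0.068287 rad, from sin θ sin δ cos φ₁ over cos δ − sin φ₁ sin φ₂.
Hence λ₂ = 3.915° + 3.913° = 7.828°.
The forward bearing on arrival equals the back-azimuth from the destination plus 180°.
Back-azimuth from P₂ (60.5°, 7.8°) to P₁ (57.6°, 3.9°), with Δλ' = λ₁ − λ₂ = -3.9°: atan2( sin Δλ' cos φ₁ , cos φ₂ sin φ₁ − sin φ₂ cos φ₁ cos Δλ' ) = 216.4°.
Final bearing = (216.4° + 180°) mod 360° = 36.4°.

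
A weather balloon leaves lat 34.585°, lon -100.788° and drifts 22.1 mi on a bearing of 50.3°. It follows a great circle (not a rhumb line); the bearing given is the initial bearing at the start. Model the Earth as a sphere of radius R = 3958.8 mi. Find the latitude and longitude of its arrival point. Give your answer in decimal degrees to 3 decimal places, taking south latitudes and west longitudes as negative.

Central angle δ = d/R = 0.005582 rad.
With φ₁ = 34.585° = 0.603622 rad and θ = 50.3° = 0.877901 rad:
Applying the spherical law of cosines for sides, sin φ₂ = sin φ₁ cos δ + cos φ₁ sin δ cos θ = 0.570555, so φ₂ = 34.789°.
Δλ = atan2( sin θ sin δ cos φ₁ , cos δ − sin φ₁ sin φ₂ ) = atan2(0.003536, 0.676121) = 0.005230 rad = 0.300°.
Hence λ₂ = -100.788° + 0.300° = -100.488°.

latitude 34.789°, longitude -100.488°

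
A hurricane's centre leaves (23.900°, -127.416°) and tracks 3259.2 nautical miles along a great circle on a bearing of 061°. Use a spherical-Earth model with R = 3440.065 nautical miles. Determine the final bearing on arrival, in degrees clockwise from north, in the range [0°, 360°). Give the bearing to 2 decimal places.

final bearing 95.02°

δ = 3259.2/3440.065 = 0.947424 rad (54.2834°).
Start latitude φ₁ = 0.417134 rad; initial bearing θ = 1.064651 rad.
Destination latitude: φ₂ = arcsin( sin φ₁ cos δ + cos φ₁ sin δ cos θ ) = arcsin(0.596384) = 36.611°.
Then Δλ = atan2(0.649227, 0.342156) = 1.085766 rad, from sin θ sin δ cos φ₁ over cos δ − sin φ₁ sin φ₂.
λ₂ = -127.416° + 62.210° = -65.206°.
The forward bearing on arrival equals the back-azimuth from the destination plus 180°.
Back-azimuth from P₂ (36.61°, -65.21°) to P₁ (23.90°, -127.42°), with Δλ' = λ₁ − λ₂ = -62.21°: atan2( sin Δλ' cos φ₁ , cos φ₂ sin φ₁ − sin φ₂ cos φ₁ cos Δλ' ) = 275.02°.
Final bearing = (275.02° + 180°) mod 360° = 95.02°.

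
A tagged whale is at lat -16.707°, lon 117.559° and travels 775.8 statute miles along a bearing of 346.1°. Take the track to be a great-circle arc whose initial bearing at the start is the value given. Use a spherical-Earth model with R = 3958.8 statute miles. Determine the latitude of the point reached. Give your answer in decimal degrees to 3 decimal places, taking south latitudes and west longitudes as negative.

Angular distance δ = d/R = 775.8 / 3958.8 = 0.195968 rad.
Start latitude φ₁ = -0.291592 rad; initial bearing θ = 6.040585 rad.
Applying the spherical law of cosines for sides, sin φ₂ = sin φ₁ cos δ + cos φ₁ sin δ cos θ = -0.100939, so φ₂ = -5.793°.
For the longitude increment, Δλ = atan2( sin θ sin δ cos φ₁, cos δ − sin φ₁ sin φ₂ ) = atan2(-0.044802, 0.951842) = -2.695°.
λ₂ = λ₁ + Δλ = 114.864°.

latitude -5.793°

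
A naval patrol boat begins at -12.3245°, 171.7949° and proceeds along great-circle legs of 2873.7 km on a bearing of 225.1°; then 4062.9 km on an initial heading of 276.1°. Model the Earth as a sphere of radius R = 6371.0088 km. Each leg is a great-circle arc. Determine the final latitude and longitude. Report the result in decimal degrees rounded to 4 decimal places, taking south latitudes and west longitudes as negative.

latitude -19.9268°, longitude 111.9839°

Apply the spherical direct solution leg by leg, carrying full precision between legs.
Leg 1: from (-12.3245°, 171.7949°), δ = 2873.7/6371.0088 = 0.451059 rad, θ = 225.1° → φ = -29.5190°, λ = 151.0113°.
Leg 2: from (-29.5190°, 151.0113°), δ = 4062.9/6371.0088 = 0.637717 rad, θ = 276.1° → φ = -19.9268°, λ = 111.9839°.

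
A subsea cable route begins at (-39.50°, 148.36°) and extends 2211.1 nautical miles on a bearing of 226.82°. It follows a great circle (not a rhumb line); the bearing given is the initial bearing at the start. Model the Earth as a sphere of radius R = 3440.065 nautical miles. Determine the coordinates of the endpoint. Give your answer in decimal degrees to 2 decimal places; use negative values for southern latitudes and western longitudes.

latitude -55.65°, longitude 97.58°

δ = 2211.1/3440.065 = 0.642749 rad (36.8268°).
Start latitude φ₁ = -0.689405 rad; initial bearing θ = 3.958756 rad.
Applying the spherical law of cosines for sides, sin φ₂ = sin φ₁ cos δ + cos φ₁ sin δ cos θ = -0.825642, so φ₂ = -55.65°.
Then Δλ = atan2(-0.337266, 0.275278) = -0.886253 rad, from sin θ sin δ cos φ₁ over cos δ − sin φ₁ sin φ₂.
λ₂ = 148.36° + -50.78° = 97.58°.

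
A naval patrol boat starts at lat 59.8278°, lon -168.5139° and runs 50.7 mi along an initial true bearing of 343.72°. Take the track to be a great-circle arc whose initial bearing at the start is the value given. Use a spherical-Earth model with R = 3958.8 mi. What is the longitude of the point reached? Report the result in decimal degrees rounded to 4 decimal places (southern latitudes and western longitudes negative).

Angular distance δ = d/R = 50.7 / 3958.8 = 0.012807 rad.
With φ₁ = 59.8278° = 1.044192 rad and θ = 343.72° = 5.999046 rad:
Destination latitude: φ₂ = arcsin( sin φ₁ cos δ + cos φ₁ sin δ cos θ ) = arcsin(0.870626) = 60.5315°.
Δλ = atan2( sin θ sin δ cos φ₁ , cos δ − sin φ₁ sin φ₂ ) = atan2(-0.001804, 0.247245) = -0.007298 rad = -0.4181°.
λ₂ = λ₁ + Δλ = -168.9320°.

longitude -168.9320°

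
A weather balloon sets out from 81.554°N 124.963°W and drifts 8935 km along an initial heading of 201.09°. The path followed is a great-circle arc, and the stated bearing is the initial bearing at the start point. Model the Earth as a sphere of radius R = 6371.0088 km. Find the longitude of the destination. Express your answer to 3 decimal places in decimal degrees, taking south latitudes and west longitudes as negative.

longitude -145.751°

δ = 8935/6371.0088 = 1.402447 rad (80.3543°).
Converting: φ₁ = 1.423386 rad, θ = 3.509683 rad.
Destination latitude: φ₂ = arcsin( sin φ₁ cos δ + cos φ₁ sin δ cos θ ) = arcsin(0.030637) = 1.756°.
For the longitude increment, Δλ = atan2( sin θ sin δ cos φ₁, cos δ − sin φ₁ sin φ₂ ) = atan2(-0.052104, 0.137251) = -20.788°.
Hence λ₂ = -124.963° + -20.788° = -145.751°.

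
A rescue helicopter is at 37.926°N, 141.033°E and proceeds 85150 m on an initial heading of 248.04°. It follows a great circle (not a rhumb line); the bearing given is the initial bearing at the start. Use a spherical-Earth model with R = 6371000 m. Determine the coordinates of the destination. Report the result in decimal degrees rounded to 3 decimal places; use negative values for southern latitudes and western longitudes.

latitude 37.636°, longitude 140.136°

The arc subtends δ = 85150/6371000 = 0.013365 rad at the centre.
Start latitude φ₁ = 0.661934 rad; initial bearing θ = 4.329115 rad.
Applying the spherical law of cosines for sides, sin φ₂ = sin φ₁ cos δ + cos φ₁ sin δ cos θ = 0.610646, so φ₂ = 37.636°.
For the longitude increment, Δλ = atan2( sin θ sin δ cos φ₁, cos δ − sin φ₁ sin φ₂ ) = atan2(-0.009777, 0.624581) = -0.897°.
Hence λ₂ = 141.033° + -0.897° = 140.136°.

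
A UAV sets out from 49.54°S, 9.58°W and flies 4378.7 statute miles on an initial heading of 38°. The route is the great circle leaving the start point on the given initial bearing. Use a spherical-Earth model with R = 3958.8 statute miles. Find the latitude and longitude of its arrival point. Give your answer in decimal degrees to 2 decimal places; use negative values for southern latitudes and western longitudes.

latitude 6.67°, longitude 24.07°

Central angle δ = d/R = 1.106067 rad.
Converting: φ₁ = -0.864636 rad, θ = 0.663225 rad.
sin φ₂ = sin φ₁ cos δ + cos φ₁ sin δ cos θ = (-0.760859)(0.448180) + (0.648917)(0.893943)(0.788011) = 0.116119
φ₂ = asin(0.116119) = 0.116381 rad = 6.67°.
Then Δλ = atan2(0.357142, 0.536531) = 0.587299 rad, from sin θ sin δ cos φ₁ over cos δ − sin φ₁ sin φ₂.
λ₂ = -9.58° + 33.65° = 24.07°.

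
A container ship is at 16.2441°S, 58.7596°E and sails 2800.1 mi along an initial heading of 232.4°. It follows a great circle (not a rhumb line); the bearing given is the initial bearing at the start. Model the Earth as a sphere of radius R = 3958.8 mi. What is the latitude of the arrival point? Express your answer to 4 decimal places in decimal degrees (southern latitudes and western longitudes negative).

Angular distance δ = d/R = 2800.1 / 3958.8 = 0.707310 rad.
Converting: φ₁ = -0.283513 rad, θ = 4.056145 rad.
Destination latitude: φ₂ = arcsin( sin φ₁ cos δ + cos φ₁ sin δ cos θ ) = arcsin(-0.593266) = -36.3891°.
Then Δλ = atan2(-0.494271, 0.594158) = -0.693883 rad, from sin θ sin δ cos φ₁ over cos δ − sin φ₁ sin φ₂.
Hence λ₂ = 58.7596° + -39.7565° = 19.0031°.

latitude -36.3891°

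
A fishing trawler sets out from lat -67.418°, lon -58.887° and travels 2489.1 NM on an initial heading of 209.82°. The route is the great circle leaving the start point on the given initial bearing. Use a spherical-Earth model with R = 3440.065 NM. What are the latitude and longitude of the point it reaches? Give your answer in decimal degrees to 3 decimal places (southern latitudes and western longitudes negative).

δ = 2489.1/3440.065 = 0.723562 rad (41.4570°).
With φ₁ = -67.418° = -1.176666 rad and θ = 209.82° = 3.662050 rad:
sin φ₂ = sin φ₁ cos δ + cos φ₁ sin δ cos θ = (-0.923331)(0.749452) + (0.384005)(0.662058)(-0.867592) = -0.912564
φ₂ = asin(-0.912564) = -1.149510 rad = -65.862°.
Δλ = atan2( sin θ sin δ cos φ₁ , cos δ − sin φ₁ sin φ₂ ) = atan2(-0.126425, -0.093146) = -2.205777 rad = -126.382°.
λ₂ = -58.887° + -126.382° = -185.269°, normalized to (−180°, 180°] → 174.731°.

latitude -65.862°, longitude 174.731°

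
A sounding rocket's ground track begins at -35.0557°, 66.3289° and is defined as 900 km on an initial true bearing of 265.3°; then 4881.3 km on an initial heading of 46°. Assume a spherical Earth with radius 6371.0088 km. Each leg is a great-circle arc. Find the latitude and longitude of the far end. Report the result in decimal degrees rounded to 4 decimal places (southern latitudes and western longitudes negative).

Apply the spherical direct solution leg by leg, carrying full precision between legs.
Leg 1: from (-35.0557°, 66.3289°), δ = 900/6371.0088 = 0.141265 rad, θ = 265.3° → φ = -35.3167°, λ = 56.4265°.
Leg 2: from (-35.3167°, 56.4265°), δ = 4881.3/6371.0088 = 0.766174 rad, θ = 46° → φ = -1.3485°, λ = 86.3549°.

latitude -1.3485°, longitude 86.3549°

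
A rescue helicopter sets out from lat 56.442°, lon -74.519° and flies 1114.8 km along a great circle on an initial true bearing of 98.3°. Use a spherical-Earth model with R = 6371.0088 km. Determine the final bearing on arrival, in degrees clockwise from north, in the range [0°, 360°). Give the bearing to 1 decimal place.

Central angle δ = d/R = 0.174980 rad.
Start latitude φ₁ = 0.985099 rad; initial bearing θ = 1.715659 rad.
sin φ₂ = sin φ₁ cos δ + cos φ₁ sin δ cos θ = (0.833327)(0.984730) + (0.552781)(0.174089)(-0.144356) = 0.806710
φ₂ = asin(0.806710) = 0.938563 rad = 53.776°.
Then Δλ = atan2(0.095225, 0.312477) = 0.295802 rad, from sin θ sin δ cos φ₁ over cos δ − sin φ₁ sin φ₂.
λ₂ = λ₁ + Δλ = -57.571°.
The forward bearing on arrival equals the back-azimuth from the destination plus 180°.
Back-azimuth from P₂ (53.8°, -57.6°) to P₁ (56.4°, -74.5°), with Δλ' = λ₁ − λ₂ = -16.9°: atan2( sin Δλ' cos φ₁ , cos φ₂ sin φ₁ − sin φ₂ cos φ₁ cos Δλ' ) = 292.2°.
Final bearing = (292.2° + 180°) mod 360° = 112.2°.

final bearing 112.2°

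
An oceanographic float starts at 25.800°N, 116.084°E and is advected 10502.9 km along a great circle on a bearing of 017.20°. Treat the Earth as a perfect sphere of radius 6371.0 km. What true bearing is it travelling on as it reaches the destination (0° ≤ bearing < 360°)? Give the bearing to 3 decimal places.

final bearing 152.001°

The arc subtends δ = 10502.9/6371 = 1.648548 rad at the centre.
With φ₁ = 25.800° = 0.450295 rad and θ = 17.2° = 0.300197 rad:
sin φ₂ = sin φ₁ cos δ + cos φ₁ sin δ cos θ = (0.435231)(-0.077673) + (0.900319)(0.996979)(0.955278) = 0.823651
φ₂ = asin(0.823651) = 0.967819 rad = 55.452°.
Δλ = atan2( sin θ sin δ cos φ₁ , cos δ − sin φ₁ sin φ₂ ) = atan2(0.265427, -0.436152) = 2.594898 rad = 148.677°.
λ₂ = 116.084° + 148.677° = 264.761°, normalized to (−180°, 180°] → -95.239°.
The forward bearing on arrival equals the back-azimuth from the destination plus 180°.
Back-azimuth from P₂ (55.452°, -95.239°) to P₁ (25.800°, 116.084°), with Δλ' = λ₁ − λ₂ = 211.323°: atan2( sin Δλ' cos φ₁ , cos φ₂ sin φ₁ − sin φ₂ cos φ₁ cos Δλ' ) = 332.001°.
Final bearing = (332.001° + 180°) mod 360° = 152.001°.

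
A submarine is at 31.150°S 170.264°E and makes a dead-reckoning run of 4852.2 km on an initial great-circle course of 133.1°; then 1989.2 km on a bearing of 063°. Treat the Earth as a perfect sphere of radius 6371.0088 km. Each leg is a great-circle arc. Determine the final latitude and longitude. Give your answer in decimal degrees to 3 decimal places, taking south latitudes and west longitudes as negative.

Apply the spherical direct solution leg by leg, carrying full precision between legs.
Leg 1: from (-31.150°, 170.264°), δ = 4852.2/6371.0088 = 0.761606 rad, θ = 133.1° → φ = -51.069°, λ = -136.428°.
Leg 2: from (-51.069°, -136.428°), δ = 1989.2/6371.0088 = 0.312227 rad, θ = 63° → φ = -40.742°, λ = -115.252°.

latitude -40.742°, longitude -115.252°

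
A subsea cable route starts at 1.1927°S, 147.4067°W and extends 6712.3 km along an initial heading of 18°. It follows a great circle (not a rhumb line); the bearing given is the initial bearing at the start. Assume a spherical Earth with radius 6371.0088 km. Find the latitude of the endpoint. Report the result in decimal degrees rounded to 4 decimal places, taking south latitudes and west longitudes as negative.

Angular distance δ = d/R = 6712.3 / 6371.0088 = 1.053569 rad.
Converting: φ₁ = -0.020817 rad, θ = 0.314159 rad.
Destination latitude: φ₂ = arcsin( sin φ₁ cos δ + cos φ₁ sin δ cos θ ) = arcsin(0.816181) = 54.7043°.
For the longitude increment, Δλ = atan2( sin θ sin δ cos φ₁, cos δ − sin φ₁ sin φ₂ ) = atan2(0.268537, 0.511461) = 27.7013°.
Hence λ₂ = -147.4067° + 27.7013° = -119.7054°.

latitude 54.7043°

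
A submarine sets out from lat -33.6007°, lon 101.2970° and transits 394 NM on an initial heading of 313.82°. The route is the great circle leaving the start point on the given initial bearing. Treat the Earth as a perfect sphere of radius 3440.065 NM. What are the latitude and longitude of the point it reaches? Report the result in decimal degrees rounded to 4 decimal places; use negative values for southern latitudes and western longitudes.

Angular distance δ = d/R = 394 / 3440.065 = 0.114533 rad.
Converting: φ₁ = -0.586443 rad, θ = 5.477192 rad.
Destination latitude: φ₂ = arcsin( sin φ₁ cos δ + cos φ₁ sin δ cos θ ) = arcsin(-0.483869) = -28.9384°.
For the longitude increment, Δλ = atan2( sin θ sin δ cos φ₁, cos δ − sin φ₁ sin φ₂ ) = atan2(-0.068680, 0.725675) = -5.4065°.
λ₂ = 101.2970° + -5.4065° = 95.8905°.

latitude -28.9384°, longitude 95.8905°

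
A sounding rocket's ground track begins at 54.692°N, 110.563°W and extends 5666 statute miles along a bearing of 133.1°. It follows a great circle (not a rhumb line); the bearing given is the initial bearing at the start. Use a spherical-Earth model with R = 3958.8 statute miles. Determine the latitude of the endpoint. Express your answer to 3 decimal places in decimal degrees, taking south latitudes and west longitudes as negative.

Central angle δ = d/R = 1.431242 rad.
With φ₁ = 54.692° = 0.954555 rad and θ = 133.1° = 2.323033 rad:
Applying the spherical law of cosines for sides, sin φ₂ = sin φ₁ cos δ + cos φ₁ sin δ cos θ = -0.277558, so φ₂ = -16.115°.
Δλ = atan2( sin θ sin δ cos φ₁ , cos δ − sin φ₁ sin φ₂ ) = atan2(0.417910, 0.365605) = 0.852056 rad = 48.819°.
Hence λ₂ = -110.563° + 48.819° = -61.744°.

latitude -16.115°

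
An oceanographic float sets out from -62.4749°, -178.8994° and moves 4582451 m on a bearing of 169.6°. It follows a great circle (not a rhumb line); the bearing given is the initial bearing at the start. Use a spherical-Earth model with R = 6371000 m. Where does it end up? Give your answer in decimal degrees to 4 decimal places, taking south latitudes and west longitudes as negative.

latitude -75.1512°, longitude -26.5508°

The arc subtends δ = 4582451/6371000 = 0.719267 rad at the centre.
Converting: φ₁ = -1.090393 rad, θ = 2.960078 rad.
sin φ₂ = sin φ₁ cos δ + cos φ₁ sin δ cos θ = (-0.886808)(0.752289) + (0.462137)(0.658834)(-0.983571) = -0.966605
φ₂ = asin(-0.966605) = -1.311636 rad = -75.1512°.
Then Δλ = atan2(0.054963, -0.104905) = 2.658985 rad, from sin θ sin δ cos φ₁ over cos δ − sin φ₁ sin φ₂.
λ₂ = -178.8994° + 152.3486° = -26.5508°.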